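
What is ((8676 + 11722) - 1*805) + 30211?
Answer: 49804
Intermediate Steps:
((8676 + 11722) - 1*805) + 30211 = (20398 - 805) + 30211 = 19593 + 30211 = 49804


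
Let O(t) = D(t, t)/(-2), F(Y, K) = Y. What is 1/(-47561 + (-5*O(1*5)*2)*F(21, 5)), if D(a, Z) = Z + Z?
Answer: -1/46511 ≈ -2.1500e-5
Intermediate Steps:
D(a, Z) = 2*Z
O(t) = -t (O(t) = (2*t)/(-2) = (2*t)*(-½) = -t)
1/(-47561 + (-5*O(1*5)*2)*F(21, 5)) = 1/(-47561 + (-(-5)*1*5*2)*21) = 1/(-47561 + (-(-5)*5*2)*21) = 1/(-47561 + (-5*(-5)*2)*21) = 1/(-47561 + (25*2)*21) = 1/(-47561 + 50*21) = 1/(-47561 + 1050) = 1/(-46511) = -1/46511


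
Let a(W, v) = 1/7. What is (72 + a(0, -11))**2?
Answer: 255025/49 ≈ 5204.6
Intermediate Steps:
a(W, v) = 1/7
(72 + a(0, -11))**2 = (72 + 1/7)**2 = (505/7)**2 = 255025/49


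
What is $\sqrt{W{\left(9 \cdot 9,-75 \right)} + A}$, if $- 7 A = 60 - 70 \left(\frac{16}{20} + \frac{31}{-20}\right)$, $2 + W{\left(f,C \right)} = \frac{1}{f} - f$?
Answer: $\frac{i \sqrt{1572662}}{126} \approx 9.9529 i$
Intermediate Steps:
$W{\left(f,C \right)} = -2 + \frac{1}{f} - f$ ($W{\left(f,C \right)} = -2 - \left(f - \frac{1}{f}\right) = -2 + \frac{1}{f} - f$)
$A = - \frac{225}{14}$ ($A = - \frac{60 - 70 \left(\frac{16}{20} + \frac{31}{-20}\right)}{7} = - \frac{60 - 70 \left(16 \cdot \frac{1}{20} + 31 \left(- \frac{1}{20}\right)\right)}{7} = - \frac{60 - 70 \left(\frac{4}{5} - \frac{31}{20}\right)}{7} = - \frac{60 - - \frac{105}{2}}{7} = - \frac{60 + \frac{105}{2}}{7} = \left(- \frac{1}{7}\right) \frac{225}{2} = - \frac{225}{14} \approx -16.071$)
$\sqrt{W{\left(9 \cdot 9,-75 \right)} + A} = \sqrt{\left(-2 + \frac{1}{9 \cdot 9} - 9 \cdot 9\right) - \frac{225}{14}} = \sqrt{\left(-2 + \frac{1}{81} - 81\right) - \frac{225}{14}} = \sqrt{- \frac{6722}{81} - \frac{225}{14}} = \sqrt{- \frac{112333}{1134}} = \frac{i \sqrt{1572662}}{126}$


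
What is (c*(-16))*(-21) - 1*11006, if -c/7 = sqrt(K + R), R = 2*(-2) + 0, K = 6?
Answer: -11006 - 2352*sqrt(2) ≈ -14332.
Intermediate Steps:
R = -4 (R = -4 + 0 = -4)
c = -7*sqrt(2) (c = -7*sqrt(6 - 4) = -7*sqrt(2) ≈ -9.8995)
(c*(-16))*(-21) - 1*11006 = (-7*sqrt(2)*(-16))*(-21) - 1*11006 = (112*sqrt(2))*(-21) - 11006 = -2352*sqrt(2) - 11006 = -11006 - 2352*sqrt(2)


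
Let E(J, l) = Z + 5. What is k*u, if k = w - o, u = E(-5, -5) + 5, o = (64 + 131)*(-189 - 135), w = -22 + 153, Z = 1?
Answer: 696421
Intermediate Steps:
w = 131
E(J, l) = 6 (E(J, l) = 1 + 5 = 6)
o = -63180 (o = 195*(-324) = -63180)
u = 11 (u = 6 + 5 = 11)
k = 63311 (k = 131 - 1*(-63180) = 131 + 63180 = 63311)
k*u = 63311*11 = 696421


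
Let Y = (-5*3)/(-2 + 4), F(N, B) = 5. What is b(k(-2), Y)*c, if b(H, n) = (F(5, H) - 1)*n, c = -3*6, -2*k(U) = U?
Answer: 540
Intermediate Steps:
k(U) = -U/2
c = -18
Y = -15/2 ≈ -7.5000
b(H, n) = 4*n (b(H, n) = (5 - 1)*n = 4*n)
b(k(-2), Y)*c = (4*(-15/2))*(-18) = -30*(-18) = 540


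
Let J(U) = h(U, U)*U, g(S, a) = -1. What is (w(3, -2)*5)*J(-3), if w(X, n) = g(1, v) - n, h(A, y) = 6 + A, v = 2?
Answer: -45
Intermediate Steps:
w(X, n) = -1 - n
J(U) = U*(6 + U) (J(U) = (6 + U)*U = U*(6 + U))
(w(3, -2)*5)*J(-3) = ((-1 - 1*(-2))*5)*(-3*(6 - 3)) = ((-1 + 2)*5)*(-3*3) = (1*5)*(-9) = 5*(-9) = -45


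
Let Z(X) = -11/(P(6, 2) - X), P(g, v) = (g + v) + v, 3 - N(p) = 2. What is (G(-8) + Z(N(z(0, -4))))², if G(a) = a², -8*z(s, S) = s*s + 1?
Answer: 319225/81 ≈ 3941.1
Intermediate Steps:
z(s, S) = -⅛ - s²/8 (z(s, S) = -(s*s + 1)/8 = -(s² + 1)/8 = -(1 + s²)/8 = -⅛ - s²/8)
N(p) = 1 (N(p) = 3 - 1*2 = 3 - 2 = 1)
P(g, v) = g + 2*v
Z(X) = -11/(10 - X) (Z(X) = -11/((6 + 2*2) - X) = -11/((6 + 4) - X) = -11/(10 - X))
(G(-8) + Z(N(z(0, -4))))² = ((-8)² + 11/(-10 + 1))² = (64 + 11/(-9))² = (64 + 11*(-⅑))² = (64 - 11/9)² = (565/9)² = 319225/81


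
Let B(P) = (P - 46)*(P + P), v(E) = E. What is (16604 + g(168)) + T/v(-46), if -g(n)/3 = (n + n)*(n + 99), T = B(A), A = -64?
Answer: -5815276/23 ≈ -2.5284e+5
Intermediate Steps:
B(P) = 2*P*(-46 + P) (B(P) = (-46 + P)*(2*P) = 2*P*(-46 + P))
T = 14080 (T = 2*(-64)*(-46 - 64) = 2*(-64)*(-110) = 14080)
g(n) = -6*n*(99 + n) (g(n) = -3*(n + n)*(n + 99) = -3*2*n*(99 + n) = -6*n*(99 + n))
(16604 + g(168)) + T/v(-46) = (16604 - 6*168*(99 + 168)) + 14080/(-46) = (16604 - 6*168*267) + 14080*(-1/46) = (16604 - 269136) - 7040/23 = -252532 - 7040/23 = -5815276/23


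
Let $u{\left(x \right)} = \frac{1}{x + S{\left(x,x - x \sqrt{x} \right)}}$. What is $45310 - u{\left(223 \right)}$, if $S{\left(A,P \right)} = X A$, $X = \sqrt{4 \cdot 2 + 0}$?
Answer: $\frac{70728911}{1561} - \frac{2 \sqrt{2}}{1561} \approx 45310.0$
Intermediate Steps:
$X = 2 \sqrt{2}$ ($X = \sqrt{8 + 0} = \sqrt{8} = 2 \sqrt{2} \approx 2.8284$)
$S{\left(A,P \right)} = 2 A \sqrt{2}$ ($S{\left(A,P \right)} = 2 \sqrt{2} A = 2 A \sqrt{2}$)
$u{\left(x \right)} = \frac{1}{x + 2 x \sqrt{2}}$
$45310 - u{\left(223 \right)} = 45310 - \frac{1}{223 \left(1 + 2 \sqrt{2}\right)}$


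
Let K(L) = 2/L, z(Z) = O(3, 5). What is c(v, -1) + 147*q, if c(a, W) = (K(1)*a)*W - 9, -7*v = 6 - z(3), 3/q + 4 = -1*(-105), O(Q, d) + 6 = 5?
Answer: -266/101 ≈ -2.6337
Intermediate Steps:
O(Q, d) = -1 (O(Q, d) = -6 + 5 = -1)
q = 3/101 (q = 3/(-4 - 1*(-105)) = 3/(-4 + 105) = 3/101 ≈ 0.029703)
z(Z) = -1
v = -1 (v = -(6 - 1*(-1))/7 = -(6 + 1)/7 = -⅐*7 = -1)
c(a, W) = -9 + 2*W*a (c(a, W) = ((2/1)*a)*W - 9 = ((2*1)*a)*W - 9 = (2*a)*W - 9 = 2*W*a - 9 = -9 + 2*W*a)
c(v, -1) + 147*q = (-9 + 2*(-1)*(-1)) + 147*(3/101) = (-9 + 2) + 441/101 = -7 + 441/101 = -266/101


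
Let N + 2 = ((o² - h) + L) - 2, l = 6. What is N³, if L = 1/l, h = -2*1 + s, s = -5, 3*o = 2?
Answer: 274625/5832 ≈ 47.089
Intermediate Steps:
o = ⅔ (o = (⅓)*2 = ⅔ ≈ 0.66667)
h = -7 (h = -2*1 - 5 = -2 - 5 = -7)
L = ⅙ (L = 1/6 = ⅙ ≈ 0.16667)
N = 65/18 (N = -2 + ((((⅔)² - 1*(-7)) + ⅙) - 2) = -2 + (((4/9 + 7) + ⅙) - 2) = -2 + ((67/9 + ⅙) - 2) = -2 + (137/18 - 2) = -2 + 101/18 = 65/18 ≈ 3.6111)
N³ = (65/18)³ = 274625/5832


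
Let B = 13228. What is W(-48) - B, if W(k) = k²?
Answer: -10924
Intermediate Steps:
W(-48) - B = (-48)² - 1*13228 = 2304 - 13228 = -10924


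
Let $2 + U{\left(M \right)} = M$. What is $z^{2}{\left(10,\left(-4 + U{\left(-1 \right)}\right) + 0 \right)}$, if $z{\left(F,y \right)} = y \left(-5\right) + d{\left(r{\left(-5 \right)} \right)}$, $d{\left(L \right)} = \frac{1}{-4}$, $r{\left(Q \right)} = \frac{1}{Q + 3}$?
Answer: $\frac{19321}{16} \approx 1207.6$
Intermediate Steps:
$U{\left(M \right)} = -2 + M$
$r{\left(Q \right)} = \frac{1}{3 + Q}$
$d{\left(L \right)} = - \frac{1}{4}$
$z{\left(F,y \right)} = - \frac{1}{4} - 5 y$ ($z{\left(F,y \right)} = y \left(-5\right) - \frac{1}{4} = - 5 y - \frac{1}{4} = - \frac{1}{4} - 5 y$)
$z^{2}{\left(10,\left(-4 + U{\left(-1 \right)}\right) + 0 \right)} = \left(- \frac{1}{4} - 5 \left(\left(-4 - 3\right) + 0\right)\right)^{2} = \left(- \frac{1}{4} - 5 \left(-7 + 0\right)\right)^{2} = \left(- \frac{1}{4} - -35\right)^{2} = \left(- \frac{1}{4} + 35\right)^{2} = \left(\frac{139}{4}\right)^{2} = \frac{19321}{16}$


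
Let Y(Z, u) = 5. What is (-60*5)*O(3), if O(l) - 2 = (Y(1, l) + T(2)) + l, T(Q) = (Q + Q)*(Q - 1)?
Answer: -4200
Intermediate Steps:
T(Q) = 2*Q*(-1 + Q) (T(Q) = (2*Q)*(-1 + Q) = 2*Q*(-1 + Q))
O(l) = 11 + l (O(l) = 2 + ((5 + 2*2*(-1 + 2)) + l) = 2 + ((5 + 2*2*1) + l) = 2 + ((5 + 4) + l) = 2 + (9 + l) = 11 + l)
(-60*5)*O(3) = (-60*5)*(11 + 3) = -20*15*14 = -300*14 = -4200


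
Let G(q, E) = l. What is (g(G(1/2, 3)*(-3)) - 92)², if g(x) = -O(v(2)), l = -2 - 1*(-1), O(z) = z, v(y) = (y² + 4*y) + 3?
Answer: 11449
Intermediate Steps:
v(y) = 3 + y² + 4*y
l = -1 (l = -2 + 1 = -1)
G(q, E) = -1
g(x) = -15 (g(x) = -(3 + 2² + 4*2) = -(3 + 4 + 8) = -1*15 = -15)
(g(G(1/2, 3)*(-3)) - 92)² = (-15 - 92)² = (-107)² = 11449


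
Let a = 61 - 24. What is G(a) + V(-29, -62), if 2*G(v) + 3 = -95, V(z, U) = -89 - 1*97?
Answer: -235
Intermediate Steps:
V(z, U) = -186 (V(z, U) = -89 - 97 = -186)
a = 37
G(v) = -49 (G(v) = -3/2 + (½)*(-95) = -3/2 - 95/2 = -49)
G(a) + V(-29, -62) = -49 - 186 = -235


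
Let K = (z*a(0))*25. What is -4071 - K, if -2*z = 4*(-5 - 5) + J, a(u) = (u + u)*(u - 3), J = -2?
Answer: -4071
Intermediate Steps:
a(u) = 2*u*(-3 + u) (a(u) = (2*u)*(-3 + u) = 2*u*(-3 + u))
z = 21 (z = -(4*(-5 - 5) - 2)/2 = -(4*(-10) - 2)/2 = -(-40 - 2)/2 = -½*(-42) = 21)
K = 0 (K = (21*(2*0*(-3 + 0)))*25 = (21*(2*0*(-3)))*25 = (21*0)*25 = 0*25 = 0)
-4071 - K = -4071 - 1*0 = -4071 + 0 = -4071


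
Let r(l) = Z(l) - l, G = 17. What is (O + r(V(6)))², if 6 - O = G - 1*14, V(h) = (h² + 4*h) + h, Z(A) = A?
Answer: 9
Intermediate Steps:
V(h) = h² + 5*h
O = 3 (O = 6 - (17 - 1*14) = 6 - (17 - 14) = 6 - 1*3 = 6 - 3 = 3)
r(l) = 0 (r(l) = l - l = 0)
(O + r(V(6)))² = (3 + 0)² = 3² = 9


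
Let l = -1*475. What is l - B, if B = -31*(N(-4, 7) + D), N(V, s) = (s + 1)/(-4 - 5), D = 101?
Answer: 23656/9 ≈ 2628.4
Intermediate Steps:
N(V, s) = -1/9 - s/9 (N(V, s) = (1 + s)/(-9) = (1 + s)*(-1/9) = -1/9 - s/9)
l = -475
B = -27931/9 (B = -31*((-1/9 - 1/9*7) + 101) = -31*((-1/9 - 7/9) + 101) = -31*(-8/9 + 101) = -31*901/9 = -27931/9 ≈ -3103.4)
l - B = -475 - 1*(-27931/9) = -475 + 27931/9 = 23656/9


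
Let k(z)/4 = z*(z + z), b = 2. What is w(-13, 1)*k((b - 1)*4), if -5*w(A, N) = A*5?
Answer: 1664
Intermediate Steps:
w(A, N) = -A (w(A, N) = -A*5/5 = -A)
k(z) = 8*z**2 (k(z) = 4*(z*(z + z)) = 4*(z*(2*z)) = 4*(2*z**2) = 8*z**2)
w(-13, 1)*k((b - 1)*4) = (-1*(-13))*(8*((2 - 1)*4)**2) = 13*(8*(1*4)**2) = 13*(8*4**2) = 13*(8*16) = 13*128 = 1664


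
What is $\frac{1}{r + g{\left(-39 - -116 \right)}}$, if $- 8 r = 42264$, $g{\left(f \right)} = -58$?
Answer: $- \frac{1}{5341} \approx -0.00018723$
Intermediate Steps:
$r = -5283$ ($r = \left(- \frac{1}{8}\right) 42264 = -5283$)
$\frac{1}{r + g{\left(-39 - -116 \right)}} = \frac{1}{-5283 - 58} = \frac{1}{-5341} = - \frac{1}{5341}$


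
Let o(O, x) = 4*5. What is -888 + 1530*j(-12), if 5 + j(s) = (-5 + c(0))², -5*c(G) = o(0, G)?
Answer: 115392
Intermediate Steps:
o(O, x) = 20
c(G) = -4 (c(G) = -⅕*20 = -4)
j(s) = 76 (j(s) = -5 + (-5 - 4)² = -5 + (-9)² = -5 + 81 = 76)
-888 + 1530*j(-12) = -888 + 1530*76 = -888 + 116280 = 115392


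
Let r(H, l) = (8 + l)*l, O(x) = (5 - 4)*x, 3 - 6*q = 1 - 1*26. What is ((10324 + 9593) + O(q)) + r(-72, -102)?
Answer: 88529/3 ≈ 29510.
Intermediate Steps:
q = 14/3 (q = 1/2 - (1 - 1*26)/6 = 1/2 - (1 - 26)/6 = 1/2 - 1/6*(-25) = 1/2 + 25/6 = 14/3 ≈ 4.6667)
O(x) = x (O(x) = 1*x = x)
r(H, l) = l*(8 + l)
((10324 + 9593) + O(q)) + r(-72, -102) = ((10324 + 9593) + 14/3) - 102*(8 - 102) = (19917 + 14/3) - 102*(-94) = 59765/3 + 9588 = 88529/3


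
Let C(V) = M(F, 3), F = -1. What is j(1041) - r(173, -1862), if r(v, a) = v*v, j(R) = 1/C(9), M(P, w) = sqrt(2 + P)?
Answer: -29928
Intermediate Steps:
C(V) = 1 (C(V) = sqrt(2 - 1) = sqrt(1) = 1)
j(R) = 1 (j(R) = 1/1 = 1)
r(v, a) = v**2
j(1041) - r(173, -1862) = 1 - 1*173**2 = 1 - 1*29929 = 1 - 29929 = -29928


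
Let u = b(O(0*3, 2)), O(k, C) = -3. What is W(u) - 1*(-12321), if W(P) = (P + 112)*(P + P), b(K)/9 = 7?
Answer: 34371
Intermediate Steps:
b(K) = 63 (b(K) = 9*7 = 63)
u = 63
W(P) = 2*P*(112 + P) (W(P) = (112 + P)*(2*P) = 2*P*(112 + P))
W(u) - 1*(-12321) = 2*63*(112 + 63) - 1*(-12321) = 2*63*175 + 12321 = 22050 + 12321 = 34371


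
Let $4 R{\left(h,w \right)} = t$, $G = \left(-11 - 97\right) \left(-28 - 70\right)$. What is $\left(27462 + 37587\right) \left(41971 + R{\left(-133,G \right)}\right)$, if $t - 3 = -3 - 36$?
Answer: $2729586138$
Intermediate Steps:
$t = -36$ ($t = 3 - 39 = -36$)
$G = 10584$ ($G = \left(-108\right) \left(-98\right) = 10584$)
$R{\left(h,w \right)} = -9$ ($R{\left(h,w \right)} = \frac{1}{4} \left(-36\right) = -9$)
$\left(27462 + 37587\right) \left(41971 + R{\left(-133,G \right)}\right) = \left(27462 + 37587\right) \left(41971 - 9\right) = 65049 \cdot 41962 = 2729586138$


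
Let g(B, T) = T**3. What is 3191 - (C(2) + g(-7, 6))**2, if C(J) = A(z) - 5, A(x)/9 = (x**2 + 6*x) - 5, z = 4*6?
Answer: -44166125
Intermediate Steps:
z = 24
A(x) = -45 + 9*x**2 + 54*x (A(x) = 9*((x**2 + 6*x) - 5) = 9*(-5 + x**2 + 6*x) = -45 + 9*x**2 + 54*x)
C(J) = 6430 (C(J) = (-45 + 9*24**2 + 54*24) - 5 = (-45 + 9*576 + 1296) - 5 = (-45 + 5184 + 1296) - 5 = 6435 - 5 = 6430)
3191 - (C(2) + g(-7, 6))**2 = 3191 - (6430 + 6**3)**2 = 3191 - (6430 + 216)**2 = 3191 - 1*6646**2 = 3191 - 1*44169316 = 3191 - 44169316 = -44166125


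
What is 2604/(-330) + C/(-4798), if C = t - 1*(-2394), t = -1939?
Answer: -2107357/263890 ≈ -7.9857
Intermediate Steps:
C = 455 (C = -1939 - 1*(-2394) = -1939 + 2394 = 455)
2604/(-330) + C/(-4798) = 2604/(-330) + 455/(-4798) = 2604*(-1/330) + 455*(-1/4798) = -434/55 - 455/4798 = -2107357/263890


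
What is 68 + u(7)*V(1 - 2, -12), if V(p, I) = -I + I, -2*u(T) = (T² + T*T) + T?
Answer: 68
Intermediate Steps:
u(T) = -T² - T/2 (u(T) = -((T² + T*T) + T)/2 = -((T² + T²) + T)/2 = -(2*T² + T)/2 = -(T + 2*T²)/2 = -T² - T/2)
V(p, I) = 0
68 + u(7)*V(1 - 2, -12) = 68 - 1*7*(½ + 7)*0 = 68 - 1*7*15/2*0 = 68 - 105/2*0 = 68 + 0 = 68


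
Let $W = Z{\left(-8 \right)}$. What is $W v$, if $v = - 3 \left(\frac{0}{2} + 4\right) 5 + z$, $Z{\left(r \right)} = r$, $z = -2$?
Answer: $496$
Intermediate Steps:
$W = -8$
$v = -62$ ($v = - 3 \left(\frac{0}{2} + 4\right) 5 - 2 = - 3 \left(0 \cdot \frac{1}{2} + 4\right) 5 - 2 = - 3 \left(0 + 4\right) 5 - 2 = - 3 \cdot 4 \cdot 5 - 2 = \left(-3\right) 20 - 2 = -60 - 2 = -62$)
$W v = \left(-8\right) \left(-62\right) = 496$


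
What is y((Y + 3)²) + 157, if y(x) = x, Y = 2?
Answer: 182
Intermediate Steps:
y((Y + 3)²) + 157 = (2 + 3)² + 157 = 5² + 157 = 25 + 157 = 182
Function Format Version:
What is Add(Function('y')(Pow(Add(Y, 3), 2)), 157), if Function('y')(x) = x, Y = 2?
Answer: 182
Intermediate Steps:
Add(Function('y')(Pow(Add(Y, 3), 2)), 157) = Add(Pow(Add(2, 3), 2), 157) = Add(Pow(5, 2), 157) = Add(25, 157) = 182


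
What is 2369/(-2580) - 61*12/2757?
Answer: -2806631/2371020 ≈ -1.1837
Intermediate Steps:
2369/(-2580) - 61*12/2757 = 2369*(-1/2580) - 732*1/2757 = -2369/2580 - 244/919 = -2806631/2371020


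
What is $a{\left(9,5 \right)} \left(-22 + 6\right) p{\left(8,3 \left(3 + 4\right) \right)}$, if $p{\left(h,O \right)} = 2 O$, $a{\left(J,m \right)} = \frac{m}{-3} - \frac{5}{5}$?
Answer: $1792$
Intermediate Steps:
$a{\left(J,m \right)} = -1 - \frac{m}{3}$ ($a{\left(J,m \right)} = m \left(- \frac{1}{3}\right) - 1 = - \frac{m}{3} - 1 = -1 - \frac{m}{3}$)
$a{\left(9,5 \right)} \left(-22 + 6\right) p{\left(8,3 \left(3 + 4\right) \right)} = \left(-1 - \frac{5}{3}\right) \left(-22 + 6\right) 2 \cdot 3 \left(3 + 4\right) = \left(-1 - \frac{5}{3}\right) \left(-16\right) 2 \cdot 3 \cdot 7 = \left(- \frac{8}{3}\right) \left(-16\right) 2 \cdot 21 = \frac{128}{3} \cdot 42 = 1792$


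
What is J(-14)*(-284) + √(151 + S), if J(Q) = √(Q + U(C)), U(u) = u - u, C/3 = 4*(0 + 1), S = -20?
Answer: √131 - 284*I*√14 ≈ 11.446 - 1062.6*I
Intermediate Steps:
C = 12 (C = 3*(4*(0 + 1)) = 3*(4*1) = 3*4 = 12)
U(u) = 0
J(Q) = √Q (J(Q) = √(Q + 0) = √Q)
J(-14)*(-284) + √(151 + S) = √(-14)*(-284) + √(151 - 20) = (I*√14)*(-284) + √131 = -284*I*√14 + √131 = √131 - 284*I*√14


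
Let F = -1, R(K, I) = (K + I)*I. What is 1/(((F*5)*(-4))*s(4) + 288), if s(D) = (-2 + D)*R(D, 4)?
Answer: 1/1568 ≈ 0.00063775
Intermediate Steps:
R(K, I) = I*(I + K) (R(K, I) = (I + K)*I = I*(I + K))
s(D) = (-2 + D)*(16 + 4*D) (s(D) = (-2 + D)*(4*(4 + D)) = (-2 + D)*(16 + 4*D))
1/(((F*5)*(-4))*s(4) + 288) = 1/((-1*5*(-4))*(4*(-2 + 4)*(4 + 4)) + 288) = 1/((-5*(-4))*(4*2*8) + 288) = 1/(20*64 + 288) = 1/(1280 + 288) = 1/1568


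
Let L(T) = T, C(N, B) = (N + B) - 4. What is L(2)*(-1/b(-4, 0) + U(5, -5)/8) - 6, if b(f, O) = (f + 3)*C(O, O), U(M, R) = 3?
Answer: -23/4 ≈ -5.7500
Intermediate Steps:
C(N, B) = -4 + B + N (C(N, B) = (B + N) - 4 = -4 + B + N)
b(f, O) = (-4 + 2*O)*(3 + f) (b(f, O) = (f + 3)*(-4 + O + O) = (3 + f)*(-4 + 2*O) = (-4 + 2*O)*(3 + f))
L(2)*(-1/b(-4, 0) + U(5, -5)/8) - 6 = 2*(-1/(2*(-2 + 0)*(3 - 4)) + 3/8) - 6 = 2*(-1/(2*(-2)*(-1)) + 3*(⅛)) - 6 = 2*(-1/4 + 3/8) - 6 = 2*(-1*¼ + 3/8) - 6 = 2*(-¼ + 3/8) - 6 = 2*(⅛) - 6 = ¼ - 6 = -23/4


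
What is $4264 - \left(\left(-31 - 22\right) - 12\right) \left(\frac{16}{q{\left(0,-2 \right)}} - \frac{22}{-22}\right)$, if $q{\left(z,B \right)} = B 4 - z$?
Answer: $4199$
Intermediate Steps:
$q{\left(z,B \right)} = - z + 4 B$ ($q{\left(z,B \right)} = 4 B - z = - z + 4 B$)
$4264 - \left(\left(-31 - 22\right) - 12\right) \left(\frac{16}{q{\left(0,-2 \right)}} - \frac{22}{-22}\right) = 4264 - \left(\left(-31 - 22\right) - 12\right) \left(\frac{16}{\left(-1\right) 0 + 4 \left(-2\right)} - \frac{22}{-22}\right) = 4264 - \left(-53 - 12\right) \left(\frac{16}{0 - 8} - -1\right) = 4264 - - 65 \left(\frac{16}{-8} + 1\right) = 4264 - - 65 \left(16 \left(- \frac{1}{8}\right) + 1\right) = 4264 - - 65 \left(-2 + 1\right) = 4264 - \left(-65\right) \left(-1\right) = 4264 - 65 = 4199$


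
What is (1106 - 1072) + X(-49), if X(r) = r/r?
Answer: 35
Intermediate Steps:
X(r) = 1
(1106 - 1072) + X(-49) = (1106 - 1072) + 1 = 34 + 1 = 35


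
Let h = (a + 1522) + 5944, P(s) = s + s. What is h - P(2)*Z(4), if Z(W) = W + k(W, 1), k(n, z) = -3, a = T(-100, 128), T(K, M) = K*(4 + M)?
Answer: -5738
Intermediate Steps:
P(s) = 2*s
a = -13200 (a = -100*(4 + 128) = -100*132 = -13200)
Z(W) = -3 + W (Z(W) = W - 3 = -3 + W)
h = -5734 (h = (-13200 + 1522) + 5944 = -11678 + 5944 = -5734)
h - P(2)*Z(4) = -5734 - 2*2*(-3 + 4) = -5734 - 4 = -5738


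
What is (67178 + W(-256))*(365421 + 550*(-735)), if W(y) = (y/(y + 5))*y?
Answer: -652177397718/251 ≈ -2.5983e+9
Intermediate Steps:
W(y) = y²/(5 + y) (W(y) = (y/(5 + y))*y = y²/(5 + y))
(67178 + W(-256))*(365421 + 550*(-735)) = (67178 + (-256)²/(5 - 256))*(365421 + 550*(-735)) = (67178 + 65536/(-251))*(365421 - 404250) = (67178 + 65536*(-1/251))*(-38829) = (67178 - 65536/251)*(-38829) = (16796142/251)*(-38829) = -652177397718/251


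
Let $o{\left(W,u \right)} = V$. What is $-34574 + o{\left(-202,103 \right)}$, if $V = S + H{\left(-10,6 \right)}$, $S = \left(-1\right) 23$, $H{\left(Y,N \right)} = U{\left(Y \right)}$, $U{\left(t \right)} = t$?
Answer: $-34607$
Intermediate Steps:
$H{\left(Y,N \right)} = Y$
$S = -23$
$V = -33$ ($V = -23 - 10 = -33$)
$o{\left(W,u \right)} = -33$
$-34574 + o{\left(-202,103 \right)} = -34574 - 33 = -34607$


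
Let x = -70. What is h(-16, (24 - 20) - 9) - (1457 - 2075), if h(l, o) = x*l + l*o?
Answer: 1818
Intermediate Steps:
h(l, o) = -70*l + l*o
h(-16, (24 - 20) - 9) - (1457 - 2075) = -16*(-70 + ((24 - 20) - 9)) - (1457 - 2075) = -16*(-70 + (4 - 9)) - 1*(-618) = -16*(-70 - 5) + 618 = -16*(-75) + 618 = 1200 + 618 = 1818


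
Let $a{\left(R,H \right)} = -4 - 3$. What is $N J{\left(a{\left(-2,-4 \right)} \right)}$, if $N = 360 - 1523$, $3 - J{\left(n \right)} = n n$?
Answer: $53498$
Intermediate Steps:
$a{\left(R,H \right)} = -7$
$J{\left(n \right)} = 3 - n^{2}$ ($J{\left(n \right)} = 3 - n n = 3 - n^{2}$)
$N = -1163$ ($N = 360 - 1523 = -1163$)
$N J{\left(a{\left(-2,-4 \right)} \right)} = - 1163 \left(3 - \left(-7\right)^{2}\right) = - 1163 \left(3 - 49\right) = \left(-1163\right) \left(-46\right) = 53498$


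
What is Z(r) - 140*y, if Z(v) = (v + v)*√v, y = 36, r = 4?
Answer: -5024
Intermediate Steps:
Z(v) = 2*v^(3/2) (Z(v) = (2*v)*√v = 2*v^(3/2))
Z(r) - 140*y = 2*4^(3/2) - 140*36 = 2*8 - 5040 = 16 - 5040 = -5024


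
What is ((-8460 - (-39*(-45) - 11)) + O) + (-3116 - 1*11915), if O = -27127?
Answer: -52362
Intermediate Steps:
((-8460 - (-39*(-45) - 11)) + O) + (-3116 - 1*11915) = ((-8460 - (-39*(-45) - 11)) - 27127) + (-3116 - 1*11915) = ((-8460 - (1755 - 11)) - 27127) + (-3116 - 11915) = ((-8460 - 1*1744) - 27127) - 15031 = ((-8460 - 1744) - 27127) - 15031 = (-10204 - 27127) - 15031 = -37331 - 15031 = -52362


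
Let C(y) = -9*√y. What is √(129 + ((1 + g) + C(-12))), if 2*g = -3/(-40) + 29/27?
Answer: √(4230615 - 583200*I*√3)/180 ≈ 11.507 - 1.3547*I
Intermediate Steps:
g = 1241/2160 (g = (-3/(-40) + 29/27)/2 = (-3*(-1/40) + 29*(1/27))/2 = (3/40 + 29/27)/2 = (½)*(1241/1080) = 1241/2160 ≈ 0.57454)
√(129 + ((1 + g) + C(-12))) = √(129 + ((1 + 1241/2160) - 18*I*√3)) = √(129 + (3401/2160 - 18*I*√3)) = √(282041/2160 - 18*I*√3)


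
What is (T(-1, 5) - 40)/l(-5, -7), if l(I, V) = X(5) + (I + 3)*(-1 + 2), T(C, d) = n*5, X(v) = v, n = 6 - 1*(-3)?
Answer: 5/3 ≈ 1.6667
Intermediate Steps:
n = 9 (n = 6 + 3 = 9)
T(C, d) = 45 (T(C, d) = 9*5 = 45)
l(I, V) = 8 + I (l(I, V) = 5 + (I + 3)*(-1 + 2) = 5 + (3 + I)*1 = 5 + (3 + I) = 8 + I)
(T(-1, 5) - 40)/l(-5, -7) = (45 - 40)/(8 - 5) = 5/3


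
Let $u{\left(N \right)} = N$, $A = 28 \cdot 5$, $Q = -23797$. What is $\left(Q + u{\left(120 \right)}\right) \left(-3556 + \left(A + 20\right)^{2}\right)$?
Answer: $-521935788$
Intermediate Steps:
$A = 140$
$\left(Q + u{\left(120 \right)}\right) \left(-3556 + \left(A + 20\right)^{2}\right) = \left(-23797 + 120\right) \left(-3556 + \left(140 + 20\right)^{2}\right) = - 23677 \left(-3556 + 160^{2}\right) = - 23677 \left(-3556 + 25600\right) = \left(-23677\right) 22044 = -521935788$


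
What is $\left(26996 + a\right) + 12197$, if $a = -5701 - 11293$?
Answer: $22199$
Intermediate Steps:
$a = -16994$
$\left(26996 + a\right) + 12197 = \left(26996 - 16994\right) + 12197 = 10002 + 12197 = 22199$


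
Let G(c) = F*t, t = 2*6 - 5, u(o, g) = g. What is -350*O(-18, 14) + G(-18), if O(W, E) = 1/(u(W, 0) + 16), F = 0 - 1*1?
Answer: -231/8 ≈ -28.875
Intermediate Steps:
F = -1 (F = 0 - 1 = -1)
O(W, E) = 1/16 (O(W, E) = 1/(0 + 16) = 1/16)
t = 7 (t = 12 - 5 = 7)
G(c) = -7 (G(c) = -1*7 = -7)
-350*O(-18, 14) + G(-18) = -350*1/16 - 7 = -175/8 - 7 = -231/8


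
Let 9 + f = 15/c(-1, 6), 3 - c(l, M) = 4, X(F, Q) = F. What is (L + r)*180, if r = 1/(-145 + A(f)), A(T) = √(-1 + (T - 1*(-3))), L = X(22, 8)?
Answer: 83320020/21047 - 180*I*√22/21047 ≈ 3958.8 - 0.040114*I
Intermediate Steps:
L = 22
c(l, M) = -1 (c(l, M) = 3 - 1*4 = 3 - 4 = -1)
f = -24 (f = -9 + 15/(-1) = -9 + 15*(-1) = -9 - 15 = -24)
A(T) = √(2 + T) (A(T) = √(-1 + (T + 3)) = √(-1 + (3 + T)) = √(2 + T))
r = 1/(-145 + I*√22) (r = 1/(-145 + √(2 - 24)) = 1/(-145 + √(-22)) = 1/(-145 + I*√22) ≈ -0.0068893 - 0.00022285*I)
(L + r)*180 = (22 + (-145/21047 - I*√22/21047))*180 = (462889/21047 - I*√22/21047)*180 = 83320020/21047 - 180*I*√22/21047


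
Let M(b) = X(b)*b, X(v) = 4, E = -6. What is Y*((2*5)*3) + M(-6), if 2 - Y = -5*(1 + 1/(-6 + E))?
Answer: 347/2 ≈ 173.50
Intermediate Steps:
M(b) = 4*b
Y = 79/12 (Y = 2 - (-5)*(1 + 1/(-6 - 6)) = 2 - (-5)*(1 + 1/(-12)) = 2 - (-5)*(1 - 1/12) = 2 - (-5)*11/12 = 2 - 1*(-55/12) = 2 + 55/12 = 79/12 ≈ 6.5833)
Y*((2*5)*3) + M(-6) = 79*((2*5)*3)/12 + 4*(-6) = 79*(10*3)/12 - 24 = (79/12)*30 - 24 = 395/2 - 24 = 347/2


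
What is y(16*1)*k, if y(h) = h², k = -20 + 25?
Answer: 1280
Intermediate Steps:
k = 5
y(16*1)*k = (16*1)²*5 = 16²*5 = 256*5 = 1280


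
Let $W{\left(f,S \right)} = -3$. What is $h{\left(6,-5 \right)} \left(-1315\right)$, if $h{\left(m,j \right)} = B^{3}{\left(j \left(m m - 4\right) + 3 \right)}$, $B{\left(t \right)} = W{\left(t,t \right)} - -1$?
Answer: $10520$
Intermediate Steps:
$B{\left(t \right)} = -2$ ($B{\left(t \right)} = -3 - -1 = -3 + 1 = -2$)
$h{\left(m,j \right)} = -8$ ($h{\left(m,j \right)} = \left(-2\right)^{3} = -8$)
$h{\left(6,-5 \right)} \left(-1315\right) = \left(-8\right) \left(-1315\right) = 10520$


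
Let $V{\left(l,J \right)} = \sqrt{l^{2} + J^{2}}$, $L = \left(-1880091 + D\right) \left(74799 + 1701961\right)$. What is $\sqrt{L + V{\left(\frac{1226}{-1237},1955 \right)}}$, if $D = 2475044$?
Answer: $\frac{\sqrt{1617524347177395320 + 1237 \sqrt{5848345675301}}}{1237} \approx 1.0281 \cdot 10^{6}$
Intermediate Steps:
$L = 1057088692280$ ($L = \left(-1880091 + 2475044\right) \left(74799 + 1701961\right) = 594953 \cdot 1776760 = 1057088692280$)
$V{\left(l,J \right)} = \sqrt{J^{2} + l^{2}}$
$\sqrt{L + V{\left(\frac{1226}{-1237},1955 \right)}} = \sqrt{1057088692280 + \sqrt{1955^{2} + \left(\frac{1226}{-1237}\right)^{2}}} = \sqrt{1057088692280 + \sqrt{3822025 + \left(1226 \left(- \frac{1}{1237}\right)\right)^{2}}} = \sqrt{1057088692280 + \sqrt{3822025 + \left(- \frac{1226}{1237}\right)^{2}}} = \sqrt{1057088692280 + \sqrt{3822025 + \frac{1503076}{1530169}}} = \sqrt{1057088692280 + \sqrt{\frac{5848345675301}{1530169}}} = \sqrt{1057088692280 + \frac{\sqrt{5848345675301}}{1237}}$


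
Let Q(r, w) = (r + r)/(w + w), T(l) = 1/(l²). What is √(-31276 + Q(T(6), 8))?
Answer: I*√18014974/24 ≈ 176.85*I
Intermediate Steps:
T(l) = l⁻²
Q(r, w) = r/w (Q(r, w) = (2*r)/((2*w)) = (2*r)*(1/(2*w)) = r/w)
√(-31276 + Q(T(6), 8)) = √(-31276 + 1/(6²*8)) = √(-31276 + (1/36)*(⅛)) = √(-31276 + 1/288) = √(-9007487/288) = I*√18014974/24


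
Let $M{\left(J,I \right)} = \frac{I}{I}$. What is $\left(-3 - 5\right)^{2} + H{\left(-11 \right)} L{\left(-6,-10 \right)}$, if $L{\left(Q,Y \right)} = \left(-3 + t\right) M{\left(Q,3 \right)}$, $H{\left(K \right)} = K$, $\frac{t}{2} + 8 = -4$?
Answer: $361$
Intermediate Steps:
$M{\left(J,I \right)} = 1$
$t = -24$ ($t = -16 + 2 \left(-4\right) = -16 - 8 = -24$)
$L{\left(Q,Y \right)} = -27$ ($L{\left(Q,Y \right)} = \left(-3 - 24\right) 1 = \left(-27\right) 1 = -27$)
$\left(-3 - 5\right)^{2} + H{\left(-11 \right)} L{\left(-6,-10 \right)} = \left(-3 - 5\right)^{2} - -297 = \left(-8\right)^{2} + 297 = 64 + 297 = 361$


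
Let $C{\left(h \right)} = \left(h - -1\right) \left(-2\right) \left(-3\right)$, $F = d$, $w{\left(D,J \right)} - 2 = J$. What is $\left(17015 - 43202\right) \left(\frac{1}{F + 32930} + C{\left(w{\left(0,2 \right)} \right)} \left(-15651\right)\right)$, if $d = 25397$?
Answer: $\frac{717164417703783}{58327} \approx 1.2296 \cdot 10^{10}$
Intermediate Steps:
$w{\left(D,J \right)} = 2 + J$
$F = 25397$
$C{\left(h \right)} = 6 + 6 h$ ($C{\left(h \right)} = \left(h + 1\right) \left(-2\right) \left(-3\right) = \left(1 + h\right) \left(-2\right) \left(-3\right) = \left(-2 - 2 h\right) \left(-3\right) = 6 + 6 h$)
$\left(17015 - 43202\right) \left(\frac{1}{F + 32930} + C{\left(w{\left(0,2 \right)} \right)} \left(-15651\right)\right) = \left(17015 - 43202\right) \left(\frac{1}{25397 + 32930} + \left(6 + 6 \left(2 + 2\right)\right) \left(-15651\right)\right) = - 26187 \left(\frac{1}{58327} + \left(6 + 6 \cdot 4\right) \left(-15651\right)\right) = - 26187 \left(\frac{1}{58327} + \left(6 + 24\right) \left(-15651\right)\right) = - 26187 \left(\frac{1}{58327} + 30 \left(-15651\right)\right) = - 26187 \left(\frac{1}{58327} - 469530\right) = \left(-26187\right) \left(- \frac{27386276309}{58327}\right) = \frac{717164417703783}{58327}$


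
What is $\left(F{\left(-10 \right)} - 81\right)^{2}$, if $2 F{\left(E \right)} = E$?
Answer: $7396$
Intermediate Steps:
$F{\left(E \right)} = \frac{E}{2}$
$\left(F{\left(-10 \right)} - 81\right)^{2} = \left(\frac{1}{2} \left(-10\right) - 81\right)^{2} = \left(-5 - 81\right)^{2} = \left(-86\right)^{2} = 7396$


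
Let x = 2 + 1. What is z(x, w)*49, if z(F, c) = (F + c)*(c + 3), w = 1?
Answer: 784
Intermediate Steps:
x = 3
z(F, c) = (3 + c)*(F + c) (z(F, c) = (F + c)*(3 + c) = (3 + c)*(F + c))
z(x, w)*49 = (1**2 + 3*3 + 3*1 + 3*1)*49 = (1 + 9 + 3 + 3)*49 = 16*49 = 784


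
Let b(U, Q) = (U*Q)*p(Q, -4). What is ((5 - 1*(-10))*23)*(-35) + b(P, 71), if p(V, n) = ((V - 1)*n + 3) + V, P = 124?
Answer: -1825699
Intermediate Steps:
p(V, n) = 3 + V + n*(-1 + V) (p(V, n) = ((-1 + V)*n + 3) + V = (n*(-1 + V) + 3) + V = (3 + n*(-1 + V)) + V = 3 + V + n*(-1 + V))
b(U, Q) = Q*U*(7 - 3*Q) (b(U, Q) = (U*Q)*(3 + Q - 1*(-4) + Q*(-4)) = (Q*U)*(3 + Q + 4 - 4*Q) = (Q*U)*(7 - 3*Q) = Q*U*(7 - 3*Q))
((5 - 1*(-10))*23)*(-35) + b(P, 71) = ((5 - 1*(-10))*23)*(-35) + 71*124*(7 - 3*71) = ((5 + 10)*23)*(-35) + 71*124*(7 - 213) = (15*23)*(-35) + 71*124*(-206) = 345*(-35) - 1813624 = -12075 - 1813624 = -1825699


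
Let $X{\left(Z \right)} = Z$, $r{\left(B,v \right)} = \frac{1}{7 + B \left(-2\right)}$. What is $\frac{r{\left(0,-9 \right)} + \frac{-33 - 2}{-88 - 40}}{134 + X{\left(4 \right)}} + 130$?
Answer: $\frac{16074613}{123648} \approx 130.0$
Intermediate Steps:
$r{\left(B,v \right)} = \frac{1}{7 - 2 B}$
$\frac{r{\left(0,-9 \right)} + \frac{-33 - 2}{-88 - 40}}{134 + X{\left(4 \right)}} + 130 = \frac{- \frac{1}{-7 + 2 \cdot 0} + \frac{-33 - 2}{-88 - 40}}{134 + 4} + 130 = \frac{- \frac{1}{-7 + 0} - \frac{35}{-128}}{138} + 130 = \left(- \frac{1}{-7} - - \frac{35}{128}\right) \frac{1}{138} + 130 = \left(\left(-1\right) \left(- \frac{1}{7}\right) + \frac{35}{128}\right) \frac{1}{138} + 130 = \left(\frac{1}{7} + \frac{35}{128}\right) \frac{1}{138} + 130 = \frac{373}{896} \cdot \frac{1}{138} + 130 = \frac{373}{123648} + 130 = \frac{16074613}{123648}$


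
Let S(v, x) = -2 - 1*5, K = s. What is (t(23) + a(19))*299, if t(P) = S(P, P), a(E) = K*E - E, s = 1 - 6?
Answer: -36179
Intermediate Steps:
s = -5
K = -5
S(v, x) = -7 (S(v, x) = -2 - 5 = -7)
a(E) = -6*E (a(E) = -5*E - E = -6*E)
t(P) = -7
(t(23) + a(19))*299 = (-7 - 6*19)*299 = (-7 - 114)*299 = -121*299 = -36179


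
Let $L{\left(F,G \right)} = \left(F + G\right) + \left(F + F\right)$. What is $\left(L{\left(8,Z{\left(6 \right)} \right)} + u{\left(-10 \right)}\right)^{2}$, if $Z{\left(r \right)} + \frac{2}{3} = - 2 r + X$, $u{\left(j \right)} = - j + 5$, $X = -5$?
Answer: $\frac{4096}{9} \approx 455.11$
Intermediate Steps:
$u{\left(j \right)} = 5 - j$
$Z{\left(r \right)} = - \frac{17}{3} - 2 r$ ($Z{\left(r \right)} = - \frac{2}{3} - \left(5 + 2 r\right) = - \frac{17}{3} - 2 r$)
$L{\left(F,G \right)} = G + 3 F$ ($L{\left(F,G \right)} = \left(F + G\right) + 2 F = G + 3 F$)
$\left(L{\left(8,Z{\left(6 \right)} \right)} + u{\left(-10 \right)}\right)^{2} = \left(\left(\left(- \frac{17}{3} - 12\right) + 3 \cdot 8\right) + \left(5 - -10\right)\right)^{2} = \left(\left(\left(- \frac{17}{3} - 12\right) + 24\right) + \left(5 + 10\right)\right)^{2} = \left(\left(- \frac{53}{3} + 24\right) + 15\right)^{2} = \left(\frac{19}{3} + 15\right)^{2} = \left(\frac{64}{3}\right)^{2} = \frac{4096}{9}$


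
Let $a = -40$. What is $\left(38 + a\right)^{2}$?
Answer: $4$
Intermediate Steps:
$\left(38 + a\right)^{2} = \left(38 - 40\right)^{2} = \left(-2\right)^{2} = 4$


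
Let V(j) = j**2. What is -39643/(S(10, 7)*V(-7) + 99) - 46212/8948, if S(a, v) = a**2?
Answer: -146434838/11182763 ≈ -13.095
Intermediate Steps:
-39643/(S(10, 7)*V(-7) + 99) - 46212/8948 = -39643/(10**2*(-7)**2 + 99) - 46212/8948 = -39643/(100*49 + 99) - 46212*1/8948 = -39643/(4900 + 99) - 11553/2237 = -39643/4999 - 11553/2237 = -146434838/11182763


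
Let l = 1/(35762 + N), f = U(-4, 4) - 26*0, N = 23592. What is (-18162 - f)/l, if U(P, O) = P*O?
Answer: -1077037684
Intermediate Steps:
U(P, O) = O*P
f = -16 (f = 4*(-4) - 26*0 = -16 + 0 = -16)
l = 1/59354 (l = 1/(35762 + 23592) = 1/59354 ≈ 1.6848e-5)
(-18162 - f)/l = (-18162 - 1*(-16))/(1/59354) = (-18162 + 16)*59354 = -18146*59354 = -1077037684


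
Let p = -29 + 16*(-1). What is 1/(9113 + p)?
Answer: 1/9068 ≈ 0.00011028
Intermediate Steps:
p = -45 (p = -29 - 16 = -45)
1/(9113 + p) = 1/(9113 - 45) = 1/9068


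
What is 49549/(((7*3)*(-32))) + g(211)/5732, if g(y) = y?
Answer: -70968269/962976 ≈ -73.697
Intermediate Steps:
49549/(((7*3)*(-32))) + g(211)/5732 = 49549/(((7*3)*(-32))) + 211/5732 = 49549/((21*(-32))) + 211*(1/5732) = 49549/(-672) + 211/5732 = 49549*(-1/672) + 211/5732 = -49549/672 + 211/5732 = -70968269/962976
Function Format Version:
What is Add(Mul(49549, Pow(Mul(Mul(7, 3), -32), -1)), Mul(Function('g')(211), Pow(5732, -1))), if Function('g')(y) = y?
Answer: Rational(-70968269, 962976) ≈ -73.697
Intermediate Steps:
Add(Mul(49549, Pow(Mul(Mul(7, 3), -32), -1)), Mul(Function('g')(211), Pow(5732, -1))) = Add(Mul(49549, Pow(Mul(Mul(7, 3), -32), -1)), Mul(211, Pow(5732, -1))) = Add(Mul(49549, Pow(Mul(21, -32), -1)), Mul(211, Rational(1, 5732))) = Add(Mul(49549, Pow(-672, -1)), Rational(211, 5732)) = Add(Mul(49549, Rational(-1, 672)), Rational(211, 5732)) = Add(Rational(-49549, 672), Rational(211, 5732)) = Rational(-70968269, 962976)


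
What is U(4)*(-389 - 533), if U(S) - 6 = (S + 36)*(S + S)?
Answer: -300572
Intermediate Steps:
U(S) = 6 + 2*S*(36 + S) (U(S) = 6 + (S + 36)*(S + S) = 6 + (36 + S)*(2*S) = 6 + 2*S*(36 + S))
U(4)*(-389 - 533) = (6 + 2*4**2 + 72*4)*(-389 - 533) = (6 + 2*16 + 288)*(-922) = (6 + 32 + 288)*(-922) = 326*(-922) = -300572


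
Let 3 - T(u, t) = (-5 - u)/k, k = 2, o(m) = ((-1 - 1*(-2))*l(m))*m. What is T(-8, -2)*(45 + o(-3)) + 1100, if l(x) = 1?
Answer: 1163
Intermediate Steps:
o(m) = m (o(m) = ((-1 - 1*(-2))*1)*m = ((-1 + 2)*1)*m = (1*1)*m = 1*m = m)
T(u, t) = 11/2 + u/2 (T(u, t) = 3 - (-5 - u)/2 = 3 - (-5/2 - u/2) = 3 + (5/2 + u/2) = 11/2 + u/2)
T(-8, -2)*(45 + o(-3)) + 1100 = (11/2 + (½)*(-8))*(45 - 3) + 1100 = (11/2 - 4)*42 + 1100 = (3/2)*42 + 1100 = 63 + 1100 = 1163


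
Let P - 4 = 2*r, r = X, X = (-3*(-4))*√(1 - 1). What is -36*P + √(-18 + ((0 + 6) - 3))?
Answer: -144 + I*√15 ≈ -144.0 + 3.873*I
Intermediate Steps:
X = 0 (X = 12*√0 = 12*0 = 0)
r = 0
P = 4 (P = 4 + 2*0 = 4 + 0 = 4)
-36*P + √(-18 + ((0 + 6) - 3)) = -36*4 + √(-18 + ((0 + 6) - 3)) = -144 + √(-18 + (6 - 3)) = -144 + √(-18 + 3) = -144 + √(-15) = -144 + I*√15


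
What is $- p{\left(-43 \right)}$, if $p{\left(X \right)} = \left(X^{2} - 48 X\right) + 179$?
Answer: $-4092$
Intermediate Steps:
$p{\left(X \right)} = 179 + X^{2} - 48 X$
$- p{\left(-43 \right)} = - (179 + \left(-43\right)^{2} - -2064) = - (179 + 1849 + 2064) = \left(-1\right) 4092 = -4092$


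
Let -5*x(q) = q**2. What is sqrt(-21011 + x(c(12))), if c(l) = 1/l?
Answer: I*sqrt(75639605)/60 ≈ 144.95*I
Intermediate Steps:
x(q) = -q**2/5
sqrt(-21011 + x(c(12))) = sqrt(-21011 - (1/12)**2/5) = sqrt(-21011 - 1/5*1/144) = sqrt(-21011 - 1/720) = sqrt(-15127921/720) = I*sqrt(75639605)/60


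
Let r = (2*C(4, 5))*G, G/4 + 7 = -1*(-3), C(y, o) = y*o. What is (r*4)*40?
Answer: -102400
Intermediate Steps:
C(y, o) = o*y
G = -16 (G = -28 + 4*(-1*(-3)) = -28 + 4*3 = -28 + 12 = -16)
r = -640 (r = (2*(5*4))*(-16) = (2*20)*(-16) = 40*(-16) = -640)
(r*4)*40 = -640*4*40 = -2560*40 = -102400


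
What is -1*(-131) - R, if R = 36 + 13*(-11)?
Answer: 238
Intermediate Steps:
R = -107 (R = 36 - 143 = -107)
-1*(-131) - R = -1*(-131) - 1*(-107) = 131 + 107 = 238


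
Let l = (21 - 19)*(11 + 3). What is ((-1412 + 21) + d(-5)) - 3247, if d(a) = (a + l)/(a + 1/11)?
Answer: -250705/54 ≈ -4642.7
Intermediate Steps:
l = 28 (l = 2*14 = 28)
d(a) = (28 + a)/(1/11 + a) (d(a) = (a + 28)/(a + 1/11) = (28 + a)/(a + 1/11) = (28 + a)/(1/11 + a))
((-1412 + 21) + d(-5)) - 3247 = ((-1412 + 21) + 11*(28 - 5)/(1 + 11*(-5))) - 3247 = (-1391 + 11*23/(1 - 55)) - 3247 = (-1391 + 11*23/(-54)) - 3247 = (-1391 + 11*(-1/54)*23) - 3247 = (-1391 - 253/54) - 3247 = -75367/54 - 3247 = -250705/54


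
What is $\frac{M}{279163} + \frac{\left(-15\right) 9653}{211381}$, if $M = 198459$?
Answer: $\frac{7761702}{299541899} \approx 0.025912$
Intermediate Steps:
$\frac{M}{279163} + \frac{\left(-15\right) 9653}{211381} = \frac{198459}{279163} + \frac{\left(-15\right) 9653}{211381} = 198459 \cdot \frac{1}{279163} - \frac{735}{1073} = \frac{198459}{279163} - \frac{735}{1073} = \frac{7761702}{299541899}$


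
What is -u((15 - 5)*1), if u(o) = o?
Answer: -10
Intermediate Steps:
-u((15 - 5)*1) = -(15 - 5) = -10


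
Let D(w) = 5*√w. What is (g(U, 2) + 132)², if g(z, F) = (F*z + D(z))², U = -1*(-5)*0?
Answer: 17424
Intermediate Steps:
U = 0 (U = 5*0 = 0)
g(z, F) = (5*√z + F*z)² (g(z, F) = (F*z + 5*√z)² = (5*√z + F*z)²)
(g(U, 2) + 132)² = ((5*√0 + 2*0)² + 132)² = ((5*0 + 0)² + 132)² = ((0 + 0)² + 132)² = (0² + 132)² = (0 + 132)² = 132² = 17424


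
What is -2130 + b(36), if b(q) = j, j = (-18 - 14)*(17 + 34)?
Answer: -3762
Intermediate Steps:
j = -1632 (j = -32*51 = -1632)
b(q) = -1632
-2130 + b(36) = -2130 - 1632 = -3762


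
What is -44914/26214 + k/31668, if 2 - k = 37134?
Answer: -5871850/2034669 ≈ -2.8859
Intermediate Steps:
k = -37132 (k = 2 - 1*37134 = 2 - 37134 = -37132)
-44914/26214 + k/31668 = -44914/26214 - 37132/31668 = -44914*1/26214 - 37132*1/31668 = -1321/771 - 9283/7917 = -5871850/2034669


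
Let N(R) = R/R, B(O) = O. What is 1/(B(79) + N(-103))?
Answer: 1/80 ≈ 0.012500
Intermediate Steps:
N(R) = 1
1/(B(79) + N(-103)) = 1/(79 + 1) = 1/80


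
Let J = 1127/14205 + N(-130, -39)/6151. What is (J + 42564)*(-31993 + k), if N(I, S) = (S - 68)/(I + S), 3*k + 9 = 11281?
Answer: -53239775530369801996/44299102185 ≈ -1.2018e+9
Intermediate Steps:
k = 11272/3 (k = -3 + (1/3)*11281 = -3 + 11281/3 = 11272/3 ≈ 3757.3)
N(I, S) = (-68 + S)/(I + S)
J = 1173057848/14766367395 (J = 1127/14205 + ((-68 - 39)/(-130 - 39))/6151 = 1127*(1/14205) + (-107/(-169))*(1/6151) = 1127/14205 - 1/169*(-107)*(1/6151) = 1127/14205 + (107/169)*(1/6151) = 1127/14205 + 107/1039519 = 1173057848/14766367395 ≈ 0.079441)
(J + 42564)*(-31993 + k) = (1173057848/14766367395 + 42564)*(-31993 + 11272/3) = (628516834858628/14766367395)*(-84707/3) = -53239775530369801996/44299102185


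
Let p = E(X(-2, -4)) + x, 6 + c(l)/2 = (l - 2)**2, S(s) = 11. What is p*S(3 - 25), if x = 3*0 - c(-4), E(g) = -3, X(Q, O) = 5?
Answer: -693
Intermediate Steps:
c(l) = -12 + 2*(-2 + l)**2 (c(l) = -12 + 2*(l - 2)**2 = -12 + 2*(-2 + l)**2)
x = -60 (x = 3*0 - (-12 + 2*(-2 - 4)**2) = 0 - (-12 + 2*(-6)**2) = 0 - (-12 + 2*36) = 0 - (-12 + 72) = 0 - 1*60 = 0 - 60 = -60)
p = -63 (p = -3 - 60 = -63)
p*S(3 - 25) = -63*11 = -693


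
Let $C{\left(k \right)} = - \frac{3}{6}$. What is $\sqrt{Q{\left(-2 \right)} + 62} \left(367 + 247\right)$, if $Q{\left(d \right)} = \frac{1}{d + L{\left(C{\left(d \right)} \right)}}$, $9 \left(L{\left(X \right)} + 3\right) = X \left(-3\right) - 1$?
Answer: $\frac{6140 \sqrt{4895}}{89} \approx 4826.8$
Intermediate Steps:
$C{\left(k \right)} = - \frac{1}{2}$ ($C{\left(k \right)} = \left(-3\right) \frac{1}{6} = - \frac{1}{2}$)
$L{\left(X \right)} = - \frac{28}{9} - \frac{X}{3}$ ($L{\left(X \right)} = -3 + \frac{X \left(-3\right) - 1}{9} = -3 + \frac{- 3 X - 1}{9} = -3 + \frac{-1 - 3 X}{9} = -3 - \left(\frac{1}{9} + \frac{X}{3}\right) = - \frac{28}{9} - \frac{X}{3}$)
$Q{\left(d \right)} = \frac{1}{- \frac{53}{18} + d}$ ($Q{\left(d \right)} = \frac{1}{d - \frac{53}{18}} = \frac{1}{- \frac{53}{18} + d}$)
$\sqrt{Q{\left(-2 \right)} + 62} \left(367 + 247\right) = \sqrt{\frac{18}{-53 + 18 \left(-2\right)} + 62} \left(367 + 247\right) = \sqrt{\frac{18}{-53 - 36} + 62} \cdot 614 = \sqrt{\frac{18}{-89} + 62} \cdot 614 = \sqrt{18 \left(- \frac{1}{89}\right) + 62} \cdot 614 = \sqrt{- \frac{18}{89} + 62} \cdot 614 = \sqrt{\frac{5500}{89}} \cdot 614 = \frac{10 \sqrt{4895}}{89} \cdot 614 = \frac{6140 \sqrt{4895}}{89}$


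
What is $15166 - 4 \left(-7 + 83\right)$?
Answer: $14862$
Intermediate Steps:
$15166 - 4 \left(-7 + 83\right) = 15166 - 304 = 14862$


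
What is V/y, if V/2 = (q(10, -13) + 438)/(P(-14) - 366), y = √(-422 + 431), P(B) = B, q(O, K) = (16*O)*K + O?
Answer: 272/95 ≈ 2.8632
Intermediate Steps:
q(O, K) = O + 16*K*O (q(O, K) = 16*K*O + O = O + 16*K*O)
y = 3 (y = √9 = 3)
V = 816/95 (V = 2*((10*(1 + 16*(-13)) + 438)/(-14 - 366)) = 2*((10*(1 - 208) + 438)/(-380)) = 2*((10*(-207) + 438)*(-1/380)) = 2*((-2070 + 438)*(-1/380)) = 2*(-1632*(-1/380)) = 2*(408/95) = 816/95 ≈ 8.5895)
V/y = (816/95)/3 = (816/95)*(⅓) = 272/95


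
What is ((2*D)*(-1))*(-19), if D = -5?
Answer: -190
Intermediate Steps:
((2*D)*(-1))*(-19) = ((2*(-5))*(-1))*(-19) = -10*(-1)*(-19) = 10*(-19) = -190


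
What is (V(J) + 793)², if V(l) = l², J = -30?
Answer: 2866249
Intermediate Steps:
(V(J) + 793)² = ((-30)² + 793)² = (900 + 793)² = 1693² = 2866249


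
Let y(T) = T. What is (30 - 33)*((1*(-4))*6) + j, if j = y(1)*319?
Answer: 391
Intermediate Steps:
j = 319 (j = 1*319 = 319)
(30 - 33)*((1*(-4))*6) + j = (30 - 33)*((1*(-4))*6) + 319 = -(-12)*6 + 319 = -3*(-24) + 319 = 72 + 319 = 391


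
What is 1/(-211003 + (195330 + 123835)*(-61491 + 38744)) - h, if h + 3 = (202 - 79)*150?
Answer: -133929965638327/7260257258 ≈ -18447.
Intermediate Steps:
h = 18447 (h = -3 + (202 - 79)*150 = -3 + 123*150 = -3 + 18450 = 18447)
1/(-211003 + (195330 + 123835)*(-61491 + 38744)) - h = 1/(-211003 + (195330 + 123835)*(-61491 + 38744)) - 1*18447 = 1/(-211003 + 319165*(-22747)) - 18447 = 1/(-211003 - 7260046255) - 18447 = 1/(-7260257258) - 18447 = -1/7260257258 - 18447 = -133929965638327/7260257258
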